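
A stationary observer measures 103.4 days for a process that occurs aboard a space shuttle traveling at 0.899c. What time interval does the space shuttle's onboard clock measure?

Dilated time Δt = 103.4 days
γ = 1/√(1 - 0.899²) = 2.2834
Δt₀ = Δt/γ = 103.4/2.2834 = 45.28 days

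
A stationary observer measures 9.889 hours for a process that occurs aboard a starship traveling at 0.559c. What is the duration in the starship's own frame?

Dilated time Δt = 9.889 hours
γ = 1/√(1 - 0.559²) = 1.206
Δt₀ = Δt/γ = 9.889/1.206 = 8.200 hours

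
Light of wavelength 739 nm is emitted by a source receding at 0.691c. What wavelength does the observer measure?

β = 0.691
Wavelength Doppler factor = √(1.691/0.309) = √(5.472) = 2.339
λ_obs = 739 × 2.339 = 1729 nm (redshift)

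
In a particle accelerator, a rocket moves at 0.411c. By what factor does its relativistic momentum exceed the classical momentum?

p_rel = γmv, p_class = mv
Ratio = γ = 1/√(1 - 0.411²)
= 1/√(0.831079) = 1.097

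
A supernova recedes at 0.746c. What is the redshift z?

β = 0.746
(1+β)/(1-β) = 1.746/0.254 = 6.874
√(6.874) = 2.622
z = 2.622 - 1 = 1.622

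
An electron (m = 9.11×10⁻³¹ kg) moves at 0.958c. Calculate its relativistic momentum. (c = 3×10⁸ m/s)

γ = 1/√(1 - 0.958²) = 3.487
v = 0.958 × 3×10⁸ = 2.874×10⁸ m/s
p = γmv = 3.487 × 9.11×10⁻³¹ × 2.874×10⁸ = 9.130×10⁻²² kg·m/s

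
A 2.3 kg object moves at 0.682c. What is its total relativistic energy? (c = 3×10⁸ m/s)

γ = 1/√(1 - 0.682²) = 1.367
mc² = 2.3 × (3×10⁸)² = 2.070×10¹⁷ J
E = γmc² = 1.367 × 2.070×10¹⁷ = 2.830×10¹⁷ J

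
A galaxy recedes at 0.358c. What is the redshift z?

β = 0.358
(1+β)/(1-β) = 1.358/0.642 = 2.1153
√(2.1153) = 1.4544
z = 1.4544 - 1 = 0.4544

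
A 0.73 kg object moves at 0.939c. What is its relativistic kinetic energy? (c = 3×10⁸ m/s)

γ = 1/√(1 - 0.939²) = 2.9077
γ - 1 = 1.9077
KE = (γ-1)mc² = 1.9077 × 0.73 × (3×10⁸)² = 1.253×10¹⁷ J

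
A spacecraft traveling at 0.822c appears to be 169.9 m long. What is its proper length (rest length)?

Contracted length L = 169.9 m
γ = 1/√(1 - 0.822²) = 1.756
L₀ = γL = 1.756 × 169.9 = 298.3 m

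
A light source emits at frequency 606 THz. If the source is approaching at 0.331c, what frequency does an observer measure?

β = v/c = 0.331
(1+β)/(1-β) = 1.331/0.669 = 1.9895
Doppler factor = √(1.9895) = 1.4105
f_obs = 606 × 1.4105 = 854.8 THz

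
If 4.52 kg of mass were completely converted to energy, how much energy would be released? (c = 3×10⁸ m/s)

Using E = mc²:
c² = (3×10⁸)² = 9×10¹⁶ m²/s²
E = 4.52 × 9×10¹⁶ = 4.068×10¹⁷ J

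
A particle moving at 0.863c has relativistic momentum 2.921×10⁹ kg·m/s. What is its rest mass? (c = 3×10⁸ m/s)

γ = 1/√(1 - 0.863²) = 1.9794
v = 0.863 × 3×10⁸ = 2.589×10⁸ m/s
m = p/(γv) = 2.921×10⁹/(1.9794 × 2.589×10⁸) = 5.700 kg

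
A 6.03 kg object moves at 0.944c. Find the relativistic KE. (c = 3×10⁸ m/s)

γ = 1/√(1 - 0.944²) = 3.031
γ - 1 = 2.031
KE = (γ-1)mc² = 2.031 × 6.03 × (3×10⁸)² = 1.102×10¹⁸ J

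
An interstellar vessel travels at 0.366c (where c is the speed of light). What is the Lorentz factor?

v/c = 0.366, so (v/c)² = 0.133956
1 - (v/c)² = 0.866044
γ = 1/√(0.866044) = 1.075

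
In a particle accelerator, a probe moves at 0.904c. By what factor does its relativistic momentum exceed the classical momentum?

p_rel = γmv, p_class = mv
Ratio = γ = 1/√(1 - 0.904²)
= 1/√(0.182784) = 2.339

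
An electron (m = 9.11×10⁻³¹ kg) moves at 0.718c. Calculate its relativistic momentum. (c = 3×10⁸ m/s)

γ = 1/√(1 - 0.718²) = 1.4367
v = 0.718 × 3×10⁸ = 2.154×10⁸ m/s
p = γmv = 1.4367 × 9.11×10⁻³¹ × 2.154×10⁸ = 2.819×10⁻²² kg·m/s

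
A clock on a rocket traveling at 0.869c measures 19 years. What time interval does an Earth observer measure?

Proper time Δt₀ = 19 years
γ = 1/√(1 - 0.869²) = 2.021
Δt = γΔt₀ = 2.021 × 19 = 38.40 years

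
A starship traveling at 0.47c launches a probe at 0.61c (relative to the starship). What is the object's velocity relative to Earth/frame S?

u = (u' + v)/(1 + u'v/c²)
Numerator: 0.61 + 0.47 = 1.08
Denominator: 1 + 0.2867 = 1.2867
u = 1.08/1.2867 = 0.8394c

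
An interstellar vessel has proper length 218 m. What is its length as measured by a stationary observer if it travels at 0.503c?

Proper length L₀ = 218 m
γ = 1/√(1 - 0.503²) = 1.157
L = L₀/γ = 218/1.157 = 188.4 m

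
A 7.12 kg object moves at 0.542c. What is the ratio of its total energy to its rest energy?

E = γmc², E₀ = mc²
E/E₀ = γ = 1/√(1 - 0.542²) = 1.190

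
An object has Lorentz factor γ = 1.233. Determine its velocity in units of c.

From γ = 1/√(1 - v²/c²):
1/γ² = 1/1.233² = 0.6578
v²/c² = 1 - 0.6578 = 0.3422
v/c = √(0.3422) = 0.5850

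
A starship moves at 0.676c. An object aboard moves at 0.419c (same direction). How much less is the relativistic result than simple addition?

Classical: u' + v = 0.419 + 0.676 = 1.095c
Relativistic: u = (0.419 + 0.676)/(1 + 0.283244) = 1.095/1.283244 = 0.8533c
Difference: 1.095 - 0.8533 = 0.2417c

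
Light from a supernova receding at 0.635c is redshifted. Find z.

β = 0.635
(1+β)/(1-β) = 1.635/0.365 = 4.479
√(4.479) = 2.116
z = 2.116 - 1 = 1.116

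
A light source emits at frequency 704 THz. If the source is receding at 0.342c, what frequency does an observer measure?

β = v/c = 0.342
(1-β)/(1+β) = 0.658/1.342 = 0.49031
Doppler factor = √(0.49031) = 0.70022
f_obs = 704 × 0.70022 = 493.0 THz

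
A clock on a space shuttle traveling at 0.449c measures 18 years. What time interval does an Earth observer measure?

Proper time Δt₀ = 18 years
γ = 1/√(1 - 0.449²) = 1.119
Δt = γΔt₀ = 1.119 × 18 = 20.14 years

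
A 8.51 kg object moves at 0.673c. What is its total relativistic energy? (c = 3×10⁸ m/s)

γ = 1/√(1 - 0.673²) = 1.352005
mc² = 8.51 × (3×10⁸)² = 7.659×10¹⁷ J
E = γmc² = 1.352005 × 7.659×10¹⁷ = 1.036×10¹⁸ J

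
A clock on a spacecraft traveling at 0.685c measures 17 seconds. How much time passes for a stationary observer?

Proper time Δt₀ = 17 seconds
γ = 1/√(1 - 0.685²) = 1.3726
Δt = γΔt₀ = 1.3726 × 17 = 23.33 seconds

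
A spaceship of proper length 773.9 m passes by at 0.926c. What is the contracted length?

Proper length L₀ = 773.9 m
γ = 1/√(1 - 0.926²) = 2.6488
L = L₀/γ = 773.9/2.6488 = 292.2 m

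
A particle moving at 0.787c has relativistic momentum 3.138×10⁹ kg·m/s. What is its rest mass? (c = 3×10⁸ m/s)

γ = 1/√(1 - 0.787²) = 1.6209
v = 0.787 × 3×10⁸ = 2.361×10⁸ m/s
m = p/(γv) = 3.138×10⁹/(1.6209 × 2.361×10⁸) = 8.200 kg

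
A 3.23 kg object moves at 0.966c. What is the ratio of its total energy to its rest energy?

E = γmc², E₀ = mc²
E/E₀ = γ = 1/√(1 - 0.966²) = 3.868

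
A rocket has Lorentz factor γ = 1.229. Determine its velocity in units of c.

From γ = 1/√(1 - v²/c²):
1/γ² = 1/1.229² = 0.6621
v²/c² = 1 - 0.6621 = 0.3379
v/c = √(0.3379) = 0.5813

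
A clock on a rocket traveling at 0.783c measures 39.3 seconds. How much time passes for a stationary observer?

Proper time Δt₀ = 39.3 seconds
γ = 1/√(1 - 0.783²) = 1.6077
Δt = γΔt₀ = 1.6077 × 39.3 = 63.18 seconds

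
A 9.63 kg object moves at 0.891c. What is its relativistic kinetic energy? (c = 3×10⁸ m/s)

γ = 1/√(1 - 0.891²) = 2.2026
γ - 1 = 1.2026
KE = (γ-1)mc² = 1.2026 × 9.63 × (3×10⁸)² = 1.042×10¹⁸ J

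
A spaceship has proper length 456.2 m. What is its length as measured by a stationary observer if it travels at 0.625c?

Proper length L₀ = 456.2 m
γ = 1/√(1 - 0.625²) = 1.281
L = L₀/γ = 456.2/1.281 = 356.1 m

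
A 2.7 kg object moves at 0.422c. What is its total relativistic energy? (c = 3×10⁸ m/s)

γ = 1/√(1 - 0.422²) = 1.103
mc² = 2.7 × (3×10⁸)² = 2.430×10¹⁷ J
E = γmc² = 1.103 × 2.430×10¹⁷ = 2.680×10¹⁷ J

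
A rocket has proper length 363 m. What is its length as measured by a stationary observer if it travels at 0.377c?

Proper length L₀ = 363 m
γ = 1/√(1 - 0.377²) = 1.0797
L = L₀/γ = 363/1.0797 = 336.2 m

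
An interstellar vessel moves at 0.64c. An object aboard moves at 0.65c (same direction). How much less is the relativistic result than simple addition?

Classical: u' + v = 0.65 + 0.64 = 1.29c
Relativistic: u = (0.65 + 0.64)/(1 + 0.416) = 1.29/1.416 = 0.9110c
Difference: 1.29 - 0.9110 = 0.3790c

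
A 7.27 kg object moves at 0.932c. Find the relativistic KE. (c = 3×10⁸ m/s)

γ = 1/√(1 - 0.932²) = 2.759
γ - 1 = 1.759
KE = (γ-1)mc² = 1.759 × 7.27 × (3×10⁸)² = 1.151×10¹⁸ J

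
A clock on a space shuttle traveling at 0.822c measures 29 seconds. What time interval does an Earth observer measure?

Proper time Δt₀ = 29 seconds
γ = 1/√(1 - 0.822²) = 1.756
Δt = γΔt₀ = 1.756 × 29 = 50.92 seconds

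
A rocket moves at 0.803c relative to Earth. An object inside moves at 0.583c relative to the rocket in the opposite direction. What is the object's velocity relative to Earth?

Object's velocity in rocket frame is u' = -0.583c
u = (u' + v)/(1 + u'v/c²) = (v - 0.583)/(1 - 0.583·v/c²)
Numerator: 0.803 - 0.583 = 0.22
Denominator: 1 - 0.468149 = 0.531851
u = 0.22/0.531851 = 0.4136c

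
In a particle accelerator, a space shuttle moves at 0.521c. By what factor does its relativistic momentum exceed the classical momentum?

p_rel = γmv, p_class = mv
Ratio = γ = 1/√(1 - 0.521²)
= 1/√(0.728559) = 1.172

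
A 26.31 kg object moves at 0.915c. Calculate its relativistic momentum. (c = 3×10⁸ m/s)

γ = 1/√(1 - 0.915²) = 2.479
v = 0.915 × 3×10⁸ = 2.745×10⁸ m/s
p = γmv = 2.479 × 26.31 × 2.745×10⁸ = 1.790×10¹⁰ kg·m/s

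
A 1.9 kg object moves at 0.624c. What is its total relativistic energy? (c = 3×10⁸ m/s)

γ = 1/√(1 - 0.624²) = 1.2797
mc² = 1.9 × (3×10⁸)² = 1.710×10¹⁷ J
E = γmc² = 1.2797 × 1.710×10¹⁷ = 2.188×10¹⁷ J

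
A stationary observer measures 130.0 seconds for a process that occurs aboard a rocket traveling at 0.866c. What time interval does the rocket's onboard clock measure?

Dilated time Δt = 130.0 seconds
γ = 1/√(1 - 0.866²) = 1.9998
Δt₀ = Δt/γ = 130.0/1.9998 = 65.01 seconds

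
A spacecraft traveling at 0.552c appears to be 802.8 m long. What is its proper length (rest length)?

Contracted length L = 802.8 m
γ = 1/√(1 - 0.552²) = 1.1993
L₀ = γL = 1.1993 × 802.8 = 962.8 m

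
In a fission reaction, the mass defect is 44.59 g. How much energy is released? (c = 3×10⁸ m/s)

Convert mass defect: Δm = 44.59 g = 0.04459 kg
E = Δm·c² = 0.04459 × (3×10⁸)²
= 0.04459 × 9×10¹⁶ = 4.013×10¹⁵ J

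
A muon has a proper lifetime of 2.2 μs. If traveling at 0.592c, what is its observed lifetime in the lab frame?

Proper lifetime τ₀ = 2.2 μs
γ = 1/√(1 - 0.592²) = 1.241
τ = γτ₀ = 1.241 × 2.2 μs = 2.730 μs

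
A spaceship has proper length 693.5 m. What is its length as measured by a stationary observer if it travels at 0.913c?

Proper length L₀ = 693.5 m
γ = 1/√(1 - 0.913²) = 2.451
L = L₀/γ = 693.5/2.451 = 282.9 m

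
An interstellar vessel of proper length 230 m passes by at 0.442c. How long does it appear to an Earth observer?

Proper length L₀ = 230 m
γ = 1/√(1 - 0.442²) = 1.115
L = L₀/γ = 230/1.115 = 206.3 m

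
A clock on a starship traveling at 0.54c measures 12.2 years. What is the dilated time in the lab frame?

Proper time Δt₀ = 12.2 years
γ = 1/√(1 - 0.54²) = 1.18812
Δt = γΔt₀ = 1.18812 × 12.2 = 14.50 years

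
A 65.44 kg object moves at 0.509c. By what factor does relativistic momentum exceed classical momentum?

p_rel = γmv, p_class = mv
Ratio = γ = 1/√(1 - 0.509²) = 1.162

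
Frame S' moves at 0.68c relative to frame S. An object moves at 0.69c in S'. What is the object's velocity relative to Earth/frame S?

u = (u' + v)/(1 + u'v/c²)
Numerator: 0.69 + 0.68 = 1.37
Denominator: 1 + 0.4692 = 1.4692
u = 1.37/1.4692 = 0.9325c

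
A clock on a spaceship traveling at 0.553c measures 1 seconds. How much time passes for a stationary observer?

Proper time Δt₀ = 1 seconds
γ = 1/√(1 - 0.553²) = 1.200
Δt = γΔt₀ = 1.200 × 1 = 1.200 seconds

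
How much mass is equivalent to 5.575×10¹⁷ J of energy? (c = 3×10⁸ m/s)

From E = mc², we get m = E/c²
c² = (3×10⁸)² = 9×10¹⁶ m²/s²
m = 5.575×10¹⁷ / 9×10¹⁶ = 6.194 kg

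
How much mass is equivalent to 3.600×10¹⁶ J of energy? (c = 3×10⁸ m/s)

From E = mc², we get m = E/c²
c² = (3×10⁸)² = 9×10¹⁶ m²/s²
m = 3.600×10¹⁶ / 9×10¹⁶ = 0.4000 kg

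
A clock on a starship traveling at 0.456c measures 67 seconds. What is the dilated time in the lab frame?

Proper time Δt₀ = 67 seconds
γ = 1/√(1 - 0.456²) = 1.1236
Δt = γΔt₀ = 1.1236 × 67 = 75.28 seconds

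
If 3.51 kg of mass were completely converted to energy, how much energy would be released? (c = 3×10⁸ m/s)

Using E = mc²:
c² = (3×10⁸)² = 9×10¹⁶ m²/s²
E = 3.51 × 9×10¹⁶ = 3.159×10¹⁷ J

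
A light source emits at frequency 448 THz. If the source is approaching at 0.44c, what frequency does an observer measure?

β = v/c = 0.44
(1+β)/(1-β) = 1.44/0.56 = 2.5714
Doppler factor = √(2.5714) = 1.6036
f_obs = 448 × 1.6036 = 718.4 THz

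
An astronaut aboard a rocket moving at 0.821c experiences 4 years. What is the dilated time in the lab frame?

Proper time Δt₀ = 4 years
γ = 1/√(1 - 0.821²) = 1.7515
Δt = γΔt₀ = 1.7515 × 4 = 7.006 years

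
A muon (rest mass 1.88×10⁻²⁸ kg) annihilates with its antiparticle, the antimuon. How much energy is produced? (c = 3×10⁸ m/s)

Both particles have the same rest mass, so total mass = 2m
E = 2m·c² = 2 × 1.88×10⁻²⁸ × (3×10⁸)²
= 2 × 1.88×10⁻²⁸ × 9×10¹⁶
= 3.384×10⁻¹¹ J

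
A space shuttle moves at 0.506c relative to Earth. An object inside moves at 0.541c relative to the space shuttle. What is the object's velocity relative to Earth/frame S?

u = (u' + v)/(1 + u'v/c²)
Numerator: 0.541 + 0.506 = 1.047
Denominator: 1 + 0.273746 = 1.273746
u = 1.047/1.273746 = 0.8220c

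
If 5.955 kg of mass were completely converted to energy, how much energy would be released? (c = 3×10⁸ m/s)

Using E = mc²:
c² = (3×10⁸)² = 9×10¹⁶ m²/s²
E = 5.955 × 9×10¹⁶ = 5.360×10¹⁷ J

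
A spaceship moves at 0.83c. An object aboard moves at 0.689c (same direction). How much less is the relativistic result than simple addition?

Classical: u' + v = 0.689 + 0.83 = 1.519c
Relativistic: u = (0.689 + 0.83)/(1 + 0.57187) = 1.519/1.57187 = 0.9664c
Difference: 1.519 - 0.9664 = 0.5526c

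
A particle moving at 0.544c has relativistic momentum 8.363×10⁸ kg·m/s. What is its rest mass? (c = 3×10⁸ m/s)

γ = 1/√(1 - 0.544²) = 1.1918
v = 0.544 × 3×10⁸ = 1.632×10⁸ m/s
m = p/(γv) = 8.363×10⁸/(1.1918 × 1.632×10⁸) = 4.300 kg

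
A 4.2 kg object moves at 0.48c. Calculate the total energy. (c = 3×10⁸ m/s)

γ = 1/√(1 - 0.48²) = 1.140
mc² = 4.2 × (3×10⁸)² = 3.780×10¹⁷ J
E = γmc² = 1.140 × 3.780×10¹⁷ = 4.309×10¹⁷ J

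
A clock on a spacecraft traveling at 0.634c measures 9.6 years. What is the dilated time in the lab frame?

Proper time Δt₀ = 9.6 years
γ = 1/√(1 - 0.634²) = 1.293
Δt = γΔt₀ = 1.293 × 9.6 = 12.41 years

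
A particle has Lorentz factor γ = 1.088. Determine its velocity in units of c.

From γ = 1/√(1 - v²/c²):
1/γ² = 1/1.088² = 0.8448
v²/c² = 1 - 0.8448 = 0.1552
v/c = √(0.1552) = 0.3940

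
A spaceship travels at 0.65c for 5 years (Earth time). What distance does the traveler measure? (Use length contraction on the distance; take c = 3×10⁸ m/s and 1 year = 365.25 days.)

Earth distance: d = v × t = 0.65c × 5 yr = 3.077×10¹⁶ m
γ = 1.316
d' = d/γ = 3.077×10¹⁶/1.316 = 2.338×10¹⁶ m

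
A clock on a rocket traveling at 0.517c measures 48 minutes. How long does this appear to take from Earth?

Proper time Δt₀ = 48 minutes
γ = 1/√(1 - 0.517²) = 1.16824
Δt = γΔt₀ = 1.16824 × 48 = 56.08 minutes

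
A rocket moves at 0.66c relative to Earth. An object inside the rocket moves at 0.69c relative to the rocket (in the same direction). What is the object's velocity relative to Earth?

u = (u' + v)/(1 + u'v/c²)
Numerator: 0.69 + 0.66 = 1.35
Denominator: 1 + 0.4554 = 1.4554
u = 1.35/1.4554 = 0.9276c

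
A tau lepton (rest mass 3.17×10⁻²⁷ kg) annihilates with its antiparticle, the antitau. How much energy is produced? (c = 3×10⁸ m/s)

Both particles have the same rest mass, so total mass = 2m
E = 2m·c² = 2 × 3.17×10⁻²⁷ × (3×10⁸)²
= 2 × 3.17×10⁻²⁷ × 9×10¹⁶
= 5.706×10⁻¹⁰ J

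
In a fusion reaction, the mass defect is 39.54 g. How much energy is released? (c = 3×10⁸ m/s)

Convert mass defect: Δm = 39.54 g = 0.03954 kg
E = Δm·c² = 0.03954 × (3×10⁸)²
= 0.03954 × 9×10¹⁶ = 3.559×10¹⁵ J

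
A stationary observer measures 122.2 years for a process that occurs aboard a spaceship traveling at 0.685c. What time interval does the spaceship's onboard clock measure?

Dilated time Δt = 122.2 years
γ = 1/√(1 - 0.685²) = 1.3726
Δt₀ = Δt/γ = 122.2/1.3726 = 89.03 years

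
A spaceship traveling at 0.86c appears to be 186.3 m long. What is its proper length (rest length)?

Contracted length L = 186.3 m
γ = 1/√(1 - 0.86²) = 1.960
L₀ = γL = 1.960 × 186.3 = 365.1 m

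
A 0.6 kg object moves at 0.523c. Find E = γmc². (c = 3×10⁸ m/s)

γ = 1/√(1 - 0.523²) = 1.1733
mc² = 0.6 × (3×10⁸)² = 5.400×10¹⁶ J
E = γmc² = 1.1733 × 5.400×10¹⁶ = 6.336×10¹⁶ J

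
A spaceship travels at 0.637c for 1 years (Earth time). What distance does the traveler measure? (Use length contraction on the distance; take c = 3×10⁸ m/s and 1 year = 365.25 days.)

Earth distance: d = v × t = 0.637c × 1 yr = 6.0307×10¹⁵ m
γ = 1.2972
d' = d/γ = 6.0307×10¹⁵/1.2972 = 4.649×10¹⁵ m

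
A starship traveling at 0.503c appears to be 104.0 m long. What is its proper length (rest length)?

Contracted length L = 104.0 m
γ = 1/√(1 - 0.503²) = 1.157
L₀ = γL = 1.157 × 104.0 = 120.3 m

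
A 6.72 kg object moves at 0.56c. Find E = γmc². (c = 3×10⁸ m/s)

γ = 1/√(1 - 0.56²) = 1.207
mc² = 6.72 × (3×10⁸)² = 6.048×10¹⁷ J
E = γmc² = 1.207 × 6.048×10¹⁷ = 7.300×10¹⁷ J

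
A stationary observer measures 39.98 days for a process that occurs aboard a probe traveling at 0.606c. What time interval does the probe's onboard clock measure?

Dilated time Δt = 39.98 days
γ = 1/√(1 - 0.606²) = 1.2571
Δt₀ = Δt/γ = 39.98/1.2571 = 31.80 days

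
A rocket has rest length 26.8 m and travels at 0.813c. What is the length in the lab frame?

Proper length L₀ = 26.8 m
γ = 1/√(1 - 0.813²) = 1.7174
L = L₀/γ = 26.8/1.7174 = 15.60 m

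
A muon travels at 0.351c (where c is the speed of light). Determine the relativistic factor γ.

v/c = 0.351, so (v/c)² = 0.123201
1 - (v/c)² = 0.876799
γ = 1/√(0.876799) = 1.068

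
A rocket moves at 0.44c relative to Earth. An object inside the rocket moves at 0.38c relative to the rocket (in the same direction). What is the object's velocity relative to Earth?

u = (u' + v)/(1 + u'v/c²)
Numerator: 0.38 + 0.44 = 0.82
Denominator: 1 + 0.1672 = 1.1672
u = 0.82/1.1672 = 0.7025c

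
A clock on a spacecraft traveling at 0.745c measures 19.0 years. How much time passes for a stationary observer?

Proper time Δt₀ = 19.0 years
γ = 1/√(1 - 0.745²) = 1.499
Δt = γΔt₀ = 1.499 × 19.0 = 28.48 years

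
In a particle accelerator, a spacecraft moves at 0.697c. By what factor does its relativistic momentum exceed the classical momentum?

p_rel = γmv, p_class = mv
Ratio = γ = 1/√(1 - 0.697²)
= 1/√(0.514191) = 1.395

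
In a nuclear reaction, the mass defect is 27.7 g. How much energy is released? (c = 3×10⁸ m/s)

Convert mass defect: Δm = 27.7 g = 0.0277 kg
E = Δm·c² = 0.0277 × (3×10⁸)²
= 0.0277 × 9×10¹⁶ = 2.493×10¹⁵ J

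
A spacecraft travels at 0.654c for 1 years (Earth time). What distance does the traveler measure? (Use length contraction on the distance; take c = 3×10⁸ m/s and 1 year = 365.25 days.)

Earth distance: d = v × t = 0.654c × 1 yr = 6.192×10¹⁵ m
γ = 1.322
d' = d/γ = 6.192×10¹⁵/1.322 = 4.684×10¹⁵ m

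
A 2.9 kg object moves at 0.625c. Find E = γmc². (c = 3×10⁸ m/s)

γ = 1/√(1 - 0.625²) = 1.281
mc² = 2.9 × (3×10⁸)² = 2.610×10¹⁷ J
E = γmc² = 1.281 × 2.610×10¹⁷ = 3.343×10¹⁷ J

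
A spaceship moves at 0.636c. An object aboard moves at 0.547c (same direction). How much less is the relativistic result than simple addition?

Classical: u' + v = 0.547 + 0.636 = 1.183c
Relativistic: u = (0.547 + 0.636)/(1 + 0.347892) = 1.183/1.347892 = 0.8777c
Difference: 1.183 - 0.8777 = 0.3053c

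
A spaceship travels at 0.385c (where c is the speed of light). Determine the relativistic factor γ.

v/c = 0.385, so (v/c)² = 0.148225
1 - (v/c)² = 0.851775
γ = 1/√(0.851775) = 1.084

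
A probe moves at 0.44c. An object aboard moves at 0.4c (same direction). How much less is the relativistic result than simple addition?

Classical: u' + v = 0.4 + 0.44 = 0.84c
Relativistic: u = (0.4 + 0.44)/(1 + 0.176) = 0.84/1.176 = 0.7143c
Difference: 0.84 - 0.7143 = 0.1257c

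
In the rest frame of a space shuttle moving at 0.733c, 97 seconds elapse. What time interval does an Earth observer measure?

Proper time Δt₀ = 97 seconds
γ = 1/√(1 - 0.733²) = 1.470
Δt = γΔt₀ = 1.470 × 97 = 142.6 seconds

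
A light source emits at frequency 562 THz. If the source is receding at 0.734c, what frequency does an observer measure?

β = v/c = 0.734
(1-β)/(1+β) = 0.266/1.734 = 0.1534
Doppler factor = √(0.1534) = 0.3917
f_obs = 562 × 0.3917 = 220.1 THz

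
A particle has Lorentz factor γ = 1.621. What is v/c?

From γ = 1/√(1 - v²/c²):
1/γ² = 1/1.621² = 0.3806
v²/c² = 1 - 0.3806 = 0.6194
v/c = √(0.6194) = 0.7870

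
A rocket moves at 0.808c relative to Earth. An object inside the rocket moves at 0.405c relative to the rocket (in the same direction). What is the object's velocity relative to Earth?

u = (u' + v)/(1 + u'v/c²)
Numerator: 0.405 + 0.808 = 1.213
Denominator: 1 + 0.32724 = 1.32724
u = 1.213/1.32724 = 0.9139c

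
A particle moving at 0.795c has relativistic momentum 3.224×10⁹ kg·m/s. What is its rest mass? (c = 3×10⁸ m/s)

γ = 1/√(1 - 0.795²) = 1.6485
v = 0.795 × 3×10⁸ = 2.385×10⁸ m/s
m = p/(γv) = 3.224×10⁹/(1.6485 × 2.385×10⁸) = 8.200 kg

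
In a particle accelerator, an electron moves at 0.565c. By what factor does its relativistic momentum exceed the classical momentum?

p_rel = γmv, p_class = mv
Ratio = γ = 1/√(1 - 0.565²)
= 1/√(0.680775) = 1.212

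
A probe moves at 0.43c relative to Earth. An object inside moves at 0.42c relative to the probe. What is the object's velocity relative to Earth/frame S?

u = (u' + v)/(1 + u'v/c²)
Numerator: 0.42 + 0.43 = 0.85
Denominator: 1 + 0.1806 = 1.1806
u = 0.85/1.1806 = 0.7200c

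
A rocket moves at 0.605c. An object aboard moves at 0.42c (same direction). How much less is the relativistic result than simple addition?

Classical: u' + v = 0.42 + 0.605 = 1.025c
Relativistic: u = (0.42 + 0.605)/(1 + 0.2541) = 1.025/1.2541 = 0.8173c
Difference: 1.025 - 0.8173 = 0.2077c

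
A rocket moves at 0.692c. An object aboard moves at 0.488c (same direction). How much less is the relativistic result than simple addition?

Classical: u' + v = 0.488 + 0.692 = 1.18c
Relativistic: u = (0.488 + 0.692)/(1 + 0.337696) = 1.18/1.337696 = 0.8821c
Difference: 1.18 - 0.8821 = 0.2979c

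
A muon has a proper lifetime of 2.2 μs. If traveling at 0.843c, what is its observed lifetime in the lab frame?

Proper lifetime τ₀ = 2.2 μs
γ = 1/√(1 - 0.843²) = 1.859
τ = γτ₀ = 1.859 × 2.2 μs = 4.090 μs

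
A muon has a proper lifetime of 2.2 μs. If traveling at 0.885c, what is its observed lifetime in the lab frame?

Proper lifetime τ₀ = 2.2 μs
γ = 1/√(1 - 0.885²) = 2.1478
τ = γτ₀ = 2.1478 × 2.2 μs = 4.725 μs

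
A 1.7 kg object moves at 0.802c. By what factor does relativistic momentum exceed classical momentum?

p_rel = γmv, p_class = mv
Ratio = γ = 1/√(1 - 0.802²) = 1.674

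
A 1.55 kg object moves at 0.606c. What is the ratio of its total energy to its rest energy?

E = γmc², E₀ = mc²
E/E₀ = γ = 1/√(1 - 0.606²) = 1.257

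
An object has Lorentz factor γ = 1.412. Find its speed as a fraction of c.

From γ = 1/√(1 - v²/c²):
1/γ² = 1/1.412² = 0.5016
v²/c² = 1 - 0.5016 = 0.4984
v/c = √(0.4984) = 0.7060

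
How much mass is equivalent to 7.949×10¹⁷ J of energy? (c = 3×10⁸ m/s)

From E = mc², we get m = E/c²
c² = (3×10⁸)² = 9×10¹⁶ m²/s²
m = 7.949×10¹⁷ / 9×10¹⁶ = 8.832 kg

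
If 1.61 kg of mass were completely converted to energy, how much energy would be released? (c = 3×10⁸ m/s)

Using E = mc²:
c² = (3×10⁸)² = 9×10¹⁶ m²/s²
E = 1.61 × 9×10¹⁶ = 1.449×10¹⁷ J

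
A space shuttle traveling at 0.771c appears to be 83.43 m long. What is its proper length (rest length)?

Contracted length L = 83.43 m
γ = 1/√(1 - 0.771²) = 1.570
L₀ = γL = 1.570 × 83.43 = 131.0 m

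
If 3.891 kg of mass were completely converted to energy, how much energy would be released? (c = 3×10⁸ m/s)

Using E = mc²:
c² = (3×10⁸)² = 9×10¹⁶ m²/s²
E = 3.891 × 9×10¹⁶ = 3.502×10¹⁷ J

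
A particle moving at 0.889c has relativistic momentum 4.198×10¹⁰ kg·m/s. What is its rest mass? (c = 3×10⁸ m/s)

γ = 1/√(1 - 0.889²) = 2.1838
v = 0.889 × 3×10⁸ = 2.667×10⁸ m/s
m = p/(γv) = 4.198×10¹⁰/(2.1838 × 2.667×10⁸) = 72.08 kg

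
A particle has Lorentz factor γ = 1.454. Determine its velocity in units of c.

From γ = 1/√(1 - v²/c²):
1/γ² = 1/1.454² = 0.4730
v²/c² = 1 - 0.4730 = 0.5270
v/c = √(0.5270) = 0.7259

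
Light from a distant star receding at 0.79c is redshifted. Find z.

β = 0.79
(1+β)/(1-β) = 1.79/0.21 = 8.524
√(8.524) = 2.920
z = 2.920 - 1 = 1.920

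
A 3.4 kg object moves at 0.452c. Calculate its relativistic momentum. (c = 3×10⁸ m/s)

γ = 1/√(1 - 0.452²) = 1.1211
v = 0.452 × 3×10⁸ = 1.356×10⁸ m/s
p = γmv = 1.1211 × 3.4 × 1.356×10⁸ = 5.169×10⁸ kg·m/s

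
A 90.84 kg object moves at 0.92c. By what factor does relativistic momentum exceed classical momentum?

p_rel = γmv, p_class = mv
Ratio = γ = 1/√(1 - 0.92²) = 2.552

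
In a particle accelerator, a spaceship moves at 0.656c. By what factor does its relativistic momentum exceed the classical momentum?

p_rel = γmv, p_class = mv
Ratio = γ = 1/√(1 - 0.656²)
= 1/√(0.569664) = 1.325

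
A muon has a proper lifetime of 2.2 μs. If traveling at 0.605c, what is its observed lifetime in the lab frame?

Proper lifetime τ₀ = 2.2 μs
γ = 1/√(1 - 0.605²) = 1.256
τ = γτ₀ = 1.256 × 2.2 μs = 2.763 μs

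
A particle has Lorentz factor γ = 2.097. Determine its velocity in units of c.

From γ = 1/√(1 - v²/c²):
1/γ² = 1/2.097² = 0.2274
v²/c² = 1 - 0.2274 = 0.7726
v/c = √(0.7726) = 0.8790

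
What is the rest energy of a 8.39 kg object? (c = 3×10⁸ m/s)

c² = (3×10⁸)² = 9.000×10¹⁶ m²/s²
E₀ = mc² = 8.39 × 9.000×10¹⁶ = 7.551×10¹⁷ J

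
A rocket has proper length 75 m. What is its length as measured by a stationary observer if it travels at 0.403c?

Proper length L₀ = 75 m
γ = 1/√(1 - 0.403²) = 1.0927
L = L₀/γ = 75/1.0927 = 68.64 m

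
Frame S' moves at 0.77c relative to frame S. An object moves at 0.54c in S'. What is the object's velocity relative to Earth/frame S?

u = (u' + v)/(1 + u'v/c²)
Numerator: 0.54 + 0.77 = 1.31
Denominator: 1 + 0.4158 = 1.4158
u = 1.31/1.4158 = 0.9253c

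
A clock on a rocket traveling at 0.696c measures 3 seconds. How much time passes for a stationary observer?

Proper time Δt₀ = 3 seconds
γ = 1/√(1 - 0.696²) = 1.3927
Δt = γΔt₀ = 1.3927 × 3 = 4.178 seconds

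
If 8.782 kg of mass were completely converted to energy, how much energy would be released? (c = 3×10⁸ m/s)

Using E = mc²:
c² = (3×10⁸)² = 9×10¹⁶ m²/s²
E = 8.782 × 9×10¹⁶ = 7.904×10¹⁷ J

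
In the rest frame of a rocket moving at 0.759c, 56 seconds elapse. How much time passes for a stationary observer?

Proper time Δt₀ = 56 seconds
γ = 1/√(1 - 0.759²) = 1.5359
Δt = γΔt₀ = 1.5359 × 56 = 86.01 seconds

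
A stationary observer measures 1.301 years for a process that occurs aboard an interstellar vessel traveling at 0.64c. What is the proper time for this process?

Dilated time Δt = 1.301 years
γ = 1/√(1 - 0.64²) = 1.3014
Δt₀ = Δt/γ = 1.301/1.3014 = 0.9997 years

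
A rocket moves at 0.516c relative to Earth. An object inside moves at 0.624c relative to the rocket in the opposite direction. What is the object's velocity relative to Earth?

Object's velocity in rocket frame is u' = -0.624c
u = (u' + v)/(1 + u'v/c²) = (v - 0.624)/(1 - 0.624·v/c²)
Numerator: 0.516 - 0.624 = -0.108
Denominator: 1 - 0.321984 = 0.678016
u = -0.108/0.678016 = -0.1593c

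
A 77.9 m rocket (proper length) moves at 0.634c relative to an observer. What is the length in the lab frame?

Proper length L₀ = 77.9 m
γ = 1/√(1 - 0.634²) = 1.2931
L = L₀/γ = 77.9/1.2931 = 60.24 m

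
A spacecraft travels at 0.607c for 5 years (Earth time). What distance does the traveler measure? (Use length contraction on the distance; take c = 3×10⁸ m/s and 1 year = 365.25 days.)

Earth distance: d = v × t = 0.607c × 5 yr = 2.8733×10¹⁶ m
γ = 1.2583
d' = d/γ = 2.8733×10¹⁶/1.2583 = 2.283×10¹⁶ m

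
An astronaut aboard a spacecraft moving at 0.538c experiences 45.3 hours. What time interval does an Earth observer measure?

Proper time Δt₀ = 45.3 hours
γ = 1/√(1 - 0.538²) = 1.1863
Δt = γΔt₀ = 1.1863 × 45.3 = 53.74 hours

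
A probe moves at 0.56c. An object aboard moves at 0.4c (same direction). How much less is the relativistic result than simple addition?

Classical: u' + v = 0.4 + 0.56 = 0.96c
Relativistic: u = (0.4 + 0.56)/(1 + 0.224) = 0.96/1.224 = 0.7843c
Difference: 0.96 - 0.7843 = 0.1757c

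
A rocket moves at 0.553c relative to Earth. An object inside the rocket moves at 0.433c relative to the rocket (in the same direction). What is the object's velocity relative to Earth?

u = (u' + v)/(1 + u'v/c²)
Numerator: 0.433 + 0.553 = 0.986
Denominator: 1 + 0.239449 = 1.239449
u = 0.986/1.239449 = 0.7955c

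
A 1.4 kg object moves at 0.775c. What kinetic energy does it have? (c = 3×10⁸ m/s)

γ = 1/√(1 - 0.775²) = 1.5824
γ - 1 = 0.5824
KE = (γ-1)mc² = 0.5824 × 1.4 × (3×10⁸)² = 7.338×10¹⁶ J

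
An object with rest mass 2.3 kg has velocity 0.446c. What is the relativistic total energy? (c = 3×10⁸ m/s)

γ = 1/√(1 - 0.446²) = 1.1173
mc² = 2.3 × (3×10⁸)² = 2.070×10¹⁷ J
E = γmc² = 1.1173 × 2.070×10¹⁷ = 2.313×10¹⁷ J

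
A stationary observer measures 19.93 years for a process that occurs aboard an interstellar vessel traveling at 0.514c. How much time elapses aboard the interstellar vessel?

Dilated time Δt = 19.93 years
γ = 1/√(1 - 0.514²) = 1.1658
Δt₀ = Δt/γ = 19.93/1.1658 = 17.10 years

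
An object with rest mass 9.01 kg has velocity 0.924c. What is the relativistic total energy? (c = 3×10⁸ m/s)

γ = 1/√(1 - 0.924²) = 2.615
mc² = 9.01 × (3×10⁸)² = 8.109×10¹⁷ J
E = γmc² = 2.615 × 8.109×10¹⁷ = 2.121×10¹⁸ J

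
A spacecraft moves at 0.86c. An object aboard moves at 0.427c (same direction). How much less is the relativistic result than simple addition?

Classical: u' + v = 0.427 + 0.86 = 1.287c
Relativistic: u = (0.427 + 0.86)/(1 + 0.36722) = 1.287/1.36722 = 0.9413c
Difference: 1.287 - 0.9413 = 0.3457c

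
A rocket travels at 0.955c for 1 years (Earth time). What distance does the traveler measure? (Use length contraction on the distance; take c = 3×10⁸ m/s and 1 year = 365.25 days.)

Earth distance: d = v × t = 0.955c × 1 yr = 9.041×10¹⁵ m
γ = 3.371
d' = d/γ = 9.041×10¹⁵/3.371 = 2.682×10¹⁵ m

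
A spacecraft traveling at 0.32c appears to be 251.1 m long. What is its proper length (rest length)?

Contracted length L = 251.1 m
γ = 1/√(1 - 0.32²) = 1.0555
L₀ = γL = 1.0555 × 251.1 = 265.0 m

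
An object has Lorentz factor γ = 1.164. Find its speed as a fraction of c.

From γ = 1/√(1 - v²/c²):
1/γ² = 1/1.164² = 0.7381
v²/c² = 1 - 0.7381 = 0.2619
v/c = √(0.2619) = 0.5118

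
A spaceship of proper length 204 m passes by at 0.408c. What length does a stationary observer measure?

Proper length L₀ = 204 m
γ = 1/√(1 - 0.408²) = 1.09531
L = L₀/γ = 204/1.09531 = 186.2 m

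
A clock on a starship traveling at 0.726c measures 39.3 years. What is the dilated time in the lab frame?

Proper time Δt₀ = 39.3 years
γ = 1/√(1 - 0.726²) = 1.4541
Δt = γΔt₀ = 1.4541 × 39.3 = 57.15 years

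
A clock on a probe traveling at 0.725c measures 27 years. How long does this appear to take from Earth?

Proper time Δt₀ = 27 years
γ = 1/√(1 - 0.725²) = 1.452
Δt = γΔt₀ = 1.452 × 27 = 39.20 years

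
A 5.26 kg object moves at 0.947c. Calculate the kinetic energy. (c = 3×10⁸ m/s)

γ = 1/√(1 - 0.947²) = 3.113
γ - 1 = 2.113
KE = (γ-1)mc² = 2.113 × 5.26 × (3×10⁸)² = 1.000×10¹⁸ J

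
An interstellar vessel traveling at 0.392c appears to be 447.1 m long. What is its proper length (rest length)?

Contracted length L = 447.1 m
γ = 1/√(1 - 0.392²) = 1.087
L₀ = γL = 1.087 × 447.1 = 486.0 m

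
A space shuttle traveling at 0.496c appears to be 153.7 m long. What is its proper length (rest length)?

Contracted length L = 153.7 m
γ = 1/√(1 - 0.496²) = 1.1516
L₀ = γL = 1.1516 × 153.7 = 177.0 m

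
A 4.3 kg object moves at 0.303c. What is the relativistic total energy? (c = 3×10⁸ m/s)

γ = 1/√(1 - 0.303²) = 1.0493
mc² = 4.3 × (3×10⁸)² = 3.870×10¹⁷ J
E = γmc² = 1.0493 × 3.870×10¹⁷ = 4.061×10¹⁷ J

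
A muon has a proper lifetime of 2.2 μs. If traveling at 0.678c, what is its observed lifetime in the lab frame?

Proper lifetime τ₀ = 2.2 μs
γ = 1/√(1 - 0.678²) = 1.3604
τ = γτ₀ = 1.3604 × 2.2 μs = 2.993 μs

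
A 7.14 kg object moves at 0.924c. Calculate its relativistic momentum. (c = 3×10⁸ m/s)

γ = 1/√(1 - 0.924²) = 2.615
v = 0.924 × 3×10⁸ = 2.772×10⁸ m/s
p = γmv = 2.615 × 7.14 × 2.772×10⁸ = 5.176×10⁹ kg·m/s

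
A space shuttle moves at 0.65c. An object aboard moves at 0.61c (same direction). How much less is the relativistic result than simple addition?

Classical: u' + v = 0.61 + 0.65 = 1.26c
Relativistic: u = (0.61 + 0.65)/(1 + 0.3965) = 1.26/1.3965 = 0.9023c
Difference: 1.26 - 0.9023 = 0.3577c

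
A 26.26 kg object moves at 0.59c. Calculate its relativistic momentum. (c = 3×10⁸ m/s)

γ = 1/√(1 - 0.59²) = 1.2385
v = 0.59 × 3×10⁸ = 1.770×10⁸ m/s
p = γmv = 1.2385 × 26.26 × 1.770×10⁸ = 5.757×10⁹ kg·m/s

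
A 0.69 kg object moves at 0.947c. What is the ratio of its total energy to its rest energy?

E = γmc², E₀ = mc²
E/E₀ = γ = 1/√(1 - 0.947²) = 3.113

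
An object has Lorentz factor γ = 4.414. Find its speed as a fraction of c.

From γ = 1/√(1 - v²/c²):
1/γ² = 1/4.414² = 0.05133
v²/c² = 1 - 0.05133 = 0.9487
v/c = √(0.9487) = 0.9740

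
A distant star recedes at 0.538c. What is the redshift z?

β = 0.538
(1+β)/(1-β) = 1.538/0.462 = 3.329
√(3.329) = 1.8246
z = 1.8246 - 1 = 0.8246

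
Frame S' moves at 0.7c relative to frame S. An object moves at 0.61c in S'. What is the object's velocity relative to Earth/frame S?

u = (u' + v)/(1 + u'v/c²)
Numerator: 0.61 + 0.7 = 1.31
Denominator: 1 + 0.427 = 1.427
u = 1.31/1.427 = 0.9180c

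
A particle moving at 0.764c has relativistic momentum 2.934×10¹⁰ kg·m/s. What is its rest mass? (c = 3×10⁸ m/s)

γ = 1/√(1 - 0.764²) = 1.550
v = 0.764 × 3×10⁸ = 2.292×10⁸ m/s
m = p/(γv) = 2.934×10¹⁰/(1.550 × 2.292×10⁸) = 82.59 kg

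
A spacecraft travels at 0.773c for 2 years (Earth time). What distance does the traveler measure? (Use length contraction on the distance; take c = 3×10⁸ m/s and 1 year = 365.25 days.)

Earth distance: d = v × t = 0.773c × 2 yr = 1.4636×10¹⁶ m
γ = 1.5763
d' = d/γ = 1.4636×10¹⁶/1.5763 = 9.285×10¹⁵ m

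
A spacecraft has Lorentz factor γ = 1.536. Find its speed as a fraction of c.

From γ = 1/√(1 - v²/c²):
1/γ² = 1/1.536² = 0.4239
v²/c² = 1 - 0.4239 = 0.5761
v/c = √(0.5761) = 0.7590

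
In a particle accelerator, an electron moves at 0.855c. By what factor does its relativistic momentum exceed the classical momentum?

p_rel = γmv, p_class = mv
Ratio = γ = 1/√(1 - 0.855²)
= 1/√(0.268975) = 1.928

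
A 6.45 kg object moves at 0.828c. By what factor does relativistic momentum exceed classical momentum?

p_rel = γmv, p_class = mv
Ratio = γ = 1/√(1 - 0.828²) = 1.783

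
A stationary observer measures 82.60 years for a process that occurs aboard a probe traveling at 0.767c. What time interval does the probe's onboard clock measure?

Dilated time Δt = 82.60 years
γ = 1/√(1 - 0.767²) = 1.5585
Δt₀ = Δt/γ = 82.60/1.5585 = 53.00 years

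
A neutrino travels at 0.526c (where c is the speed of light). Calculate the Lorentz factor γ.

v/c = 0.526, so (v/c)² = 0.276676
1 - (v/c)² = 0.723324
γ = 1/√(0.723324) = 1.176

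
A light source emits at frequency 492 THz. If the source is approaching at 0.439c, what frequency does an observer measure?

β = v/c = 0.439
(1+β)/(1-β) = 1.439/0.561 = 2.565
Doppler factor = √(2.565) = 1.6016
f_obs = 492 × 1.6016 = 788.0 THz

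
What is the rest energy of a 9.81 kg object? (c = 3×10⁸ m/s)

c² = (3×10⁸)² = 9.000×10¹⁶ m²/s²
E₀ = mc² = 9.81 × 9.000×10¹⁶ = 8.829×10¹⁷ J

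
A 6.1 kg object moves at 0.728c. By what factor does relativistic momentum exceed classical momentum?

p_rel = γmv, p_class = mv
Ratio = γ = 1/√(1 - 0.728²) = 1.459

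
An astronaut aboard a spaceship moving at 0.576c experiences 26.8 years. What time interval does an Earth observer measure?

Proper time Δt₀ = 26.8 years
γ = 1/√(1 - 0.576²) = 1.223
Δt = γΔt₀ = 1.223 × 26.8 = 32.78 years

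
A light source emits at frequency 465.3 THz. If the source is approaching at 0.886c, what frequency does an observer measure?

β = v/c = 0.886
(1+β)/(1-β) = 1.886/0.114 = 16.544
Doppler factor = √(16.544) = 4.0674
f_obs = 465.3 × 4.0674 = 1893 THz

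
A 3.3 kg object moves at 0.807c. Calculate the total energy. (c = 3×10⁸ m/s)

γ = 1/√(1 - 0.807²) = 1.6933
mc² = 3.3 × (3×10⁸)² = 2.970×10¹⁷ J
E = γmc² = 1.6933 × 2.970×10¹⁷ = 5.029×10¹⁷ J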